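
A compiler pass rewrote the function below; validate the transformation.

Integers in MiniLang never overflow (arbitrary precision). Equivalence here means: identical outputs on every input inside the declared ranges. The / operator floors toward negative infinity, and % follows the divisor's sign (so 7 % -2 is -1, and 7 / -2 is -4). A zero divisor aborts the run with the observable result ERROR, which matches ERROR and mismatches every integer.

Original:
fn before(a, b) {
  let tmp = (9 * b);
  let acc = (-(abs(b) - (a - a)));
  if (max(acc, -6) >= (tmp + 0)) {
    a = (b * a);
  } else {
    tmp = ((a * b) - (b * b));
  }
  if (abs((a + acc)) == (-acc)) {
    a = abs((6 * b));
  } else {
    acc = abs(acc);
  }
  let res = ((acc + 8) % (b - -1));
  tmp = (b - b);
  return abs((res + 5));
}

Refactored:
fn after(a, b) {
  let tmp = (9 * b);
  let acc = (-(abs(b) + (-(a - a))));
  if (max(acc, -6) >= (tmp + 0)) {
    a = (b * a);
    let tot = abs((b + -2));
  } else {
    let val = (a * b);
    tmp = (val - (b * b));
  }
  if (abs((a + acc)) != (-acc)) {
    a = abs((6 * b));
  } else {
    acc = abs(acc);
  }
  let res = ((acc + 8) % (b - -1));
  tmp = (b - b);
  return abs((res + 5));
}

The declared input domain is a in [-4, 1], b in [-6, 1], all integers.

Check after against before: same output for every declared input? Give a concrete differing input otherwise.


Try a=-4, b=-6.
before: tmp=-54, then acc=-6, then (max(acc, -6) >= (tmp + 0)) is true, then a=24, then (abs((a + acc)) == (-acc)) is false, then acc=6, then res=-1, then tmp=0, then returns 4
after: tmp=-54, then acc=-6, then (max(acc, -6) >= (tmp + 0)) is true, then a=24, then tot=8, then (abs((a + acc)) != (-acc)) is true, then a=36, then res=-3, then tmp=0, then returns 2
4 against 2: the behavior changed.
verdict: not equivalent; witness: a=-4, b=-6


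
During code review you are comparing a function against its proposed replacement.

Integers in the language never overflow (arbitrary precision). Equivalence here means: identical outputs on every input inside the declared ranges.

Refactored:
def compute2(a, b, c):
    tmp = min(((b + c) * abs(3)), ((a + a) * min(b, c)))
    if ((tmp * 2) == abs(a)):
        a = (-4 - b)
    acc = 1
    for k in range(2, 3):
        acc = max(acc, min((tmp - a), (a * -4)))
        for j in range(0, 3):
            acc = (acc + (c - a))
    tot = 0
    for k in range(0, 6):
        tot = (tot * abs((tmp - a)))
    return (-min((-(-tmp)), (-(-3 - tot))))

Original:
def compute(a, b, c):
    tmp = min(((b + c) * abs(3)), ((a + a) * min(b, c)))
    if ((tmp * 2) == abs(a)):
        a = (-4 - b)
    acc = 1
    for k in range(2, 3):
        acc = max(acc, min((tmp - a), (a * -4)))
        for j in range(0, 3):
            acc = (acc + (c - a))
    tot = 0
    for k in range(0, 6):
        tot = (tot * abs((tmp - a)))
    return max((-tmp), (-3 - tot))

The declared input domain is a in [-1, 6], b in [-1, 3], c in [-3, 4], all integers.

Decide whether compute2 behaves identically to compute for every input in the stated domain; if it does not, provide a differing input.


Behavior is preserved: although min/max/abs usage differs, the outputs never diverge.
One worked example (a=6, b=-1, c=-3) — compute: tmp=-36, then ((tmp * 2) == abs(a)) is false, then acc=1, then (k=2), then acc=1, then (j=0), then acc=-8, then (j=1), then acc=-17, then (j=2), then acc=-26, then tot=0, then (k=0), then tot=0, then (k=1), then tot=0, then (k=2), then tot=0, then (k=3), then tot=0, then (k=4), then tot=0, then (k=5), then tot=0, then returns 36; compute2: tmp=-36, then ((tmp * 2) == abs(a)) is false, then acc=1, then (k=2), then acc=1, then (j=0), then acc=-8, then (j=1), then acc=-17, then (j=2), then acc=-26, then tot=0, then (k=0), then tot=0, then (k=1), then tot=0, then (k=2), then tot=0, then (k=3), then tot=0, then (k=4), then tot=0, then (k=5), then tot=0, then returns 36; agreement on 36.
Sweeping the whole domain (320 inputs) finds no disagreement.
verdict: equivalent


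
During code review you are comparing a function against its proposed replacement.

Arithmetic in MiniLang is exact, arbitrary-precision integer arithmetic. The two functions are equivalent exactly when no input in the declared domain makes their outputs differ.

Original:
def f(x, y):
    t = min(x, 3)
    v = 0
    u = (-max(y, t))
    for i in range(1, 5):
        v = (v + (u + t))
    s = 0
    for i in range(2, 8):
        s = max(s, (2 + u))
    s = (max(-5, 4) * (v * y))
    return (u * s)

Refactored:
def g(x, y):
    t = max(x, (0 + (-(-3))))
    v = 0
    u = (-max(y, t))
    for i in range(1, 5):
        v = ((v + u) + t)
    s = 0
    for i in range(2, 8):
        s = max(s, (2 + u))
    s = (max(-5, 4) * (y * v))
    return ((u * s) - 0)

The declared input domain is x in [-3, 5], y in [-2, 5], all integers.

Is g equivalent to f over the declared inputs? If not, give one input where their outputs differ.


x=-3, y=-2 yields 64 from f but 0 from g.
verdict: not equivalent; witness: x=-3, y=-2


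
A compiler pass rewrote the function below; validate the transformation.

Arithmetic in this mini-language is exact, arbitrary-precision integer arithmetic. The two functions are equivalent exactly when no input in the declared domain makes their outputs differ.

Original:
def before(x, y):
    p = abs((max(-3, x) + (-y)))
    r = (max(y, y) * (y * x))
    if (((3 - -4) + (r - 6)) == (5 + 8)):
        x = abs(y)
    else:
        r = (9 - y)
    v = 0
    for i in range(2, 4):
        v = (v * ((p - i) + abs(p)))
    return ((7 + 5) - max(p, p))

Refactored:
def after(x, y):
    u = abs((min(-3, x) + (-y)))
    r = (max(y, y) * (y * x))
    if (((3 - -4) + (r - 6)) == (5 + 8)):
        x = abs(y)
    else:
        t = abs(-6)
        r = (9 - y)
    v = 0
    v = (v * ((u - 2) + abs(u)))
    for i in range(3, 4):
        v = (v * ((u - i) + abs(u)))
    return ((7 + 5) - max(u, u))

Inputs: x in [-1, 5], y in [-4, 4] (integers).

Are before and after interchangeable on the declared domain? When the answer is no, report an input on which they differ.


At x=-1, y=-4: before gives 9, after gives 11.
verdict: not equivalent; witness: x=-1, y=-4


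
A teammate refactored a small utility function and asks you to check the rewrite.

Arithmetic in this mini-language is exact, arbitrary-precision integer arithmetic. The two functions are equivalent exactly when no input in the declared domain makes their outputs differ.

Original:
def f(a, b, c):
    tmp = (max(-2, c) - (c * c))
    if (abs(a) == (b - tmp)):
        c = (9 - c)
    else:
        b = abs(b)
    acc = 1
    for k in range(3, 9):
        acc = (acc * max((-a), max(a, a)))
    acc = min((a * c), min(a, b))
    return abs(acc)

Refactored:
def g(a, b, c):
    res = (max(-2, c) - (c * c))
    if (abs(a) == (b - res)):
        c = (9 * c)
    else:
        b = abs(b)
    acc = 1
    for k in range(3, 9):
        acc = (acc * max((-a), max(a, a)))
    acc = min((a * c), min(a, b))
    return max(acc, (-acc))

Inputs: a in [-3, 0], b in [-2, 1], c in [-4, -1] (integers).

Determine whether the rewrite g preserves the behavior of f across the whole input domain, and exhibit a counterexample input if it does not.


Take a=-3, b=1, c=-1.
f: tmp becomes -2; next (abs(a) == (b - tmp)) evaluates to true; next c becomes 10; next acc becomes 1; next at k=3:; next acc becomes 3; next at k=4:; next acc becomes 9; next at k=5:; next acc becomes 27; next at k=6:; next acc becomes 81; next at k=7:; next acc becomes 243; next at k=8:; next acc becomes 729; next acc becomes -30; next final value 30
g: res becomes -2; next (abs(a) == (b - res)) evaluates to true; next c becomes -9; next acc becomes 1; next at k=3:; next acc becomes 3; next at k=4:; next acc becomes 9; next at k=5:; next acc becomes 27; next at k=6:; next acc becomes 81; next at k=7:; next acc becomes 243; next at k=8:; next acc becomes 729; next acc becomes -3; next final value 3
30 != 3, so the rewrite changes behavior.
verdict: not equivalent; witness: a=-3, b=1, c=-1


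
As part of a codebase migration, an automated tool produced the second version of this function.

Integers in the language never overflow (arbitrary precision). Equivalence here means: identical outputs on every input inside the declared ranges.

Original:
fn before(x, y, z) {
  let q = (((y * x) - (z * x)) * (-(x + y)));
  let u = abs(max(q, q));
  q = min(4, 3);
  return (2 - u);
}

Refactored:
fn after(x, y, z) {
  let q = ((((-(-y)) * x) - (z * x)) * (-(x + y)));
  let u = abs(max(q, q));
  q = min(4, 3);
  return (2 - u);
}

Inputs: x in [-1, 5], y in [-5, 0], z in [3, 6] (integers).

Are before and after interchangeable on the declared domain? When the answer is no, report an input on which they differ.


Equivalent — the differences include same computation, different form, yet no declared input distinguishes the two.
Spot check at x=3, y=-2, z=5 — before: q = 21; u = 21; q = 3; return -19. after: q = 21; u = 21; q = 3; return -19. Both give -19.
Across all 168 domain points the two functions coincide.
verdict: equivalent


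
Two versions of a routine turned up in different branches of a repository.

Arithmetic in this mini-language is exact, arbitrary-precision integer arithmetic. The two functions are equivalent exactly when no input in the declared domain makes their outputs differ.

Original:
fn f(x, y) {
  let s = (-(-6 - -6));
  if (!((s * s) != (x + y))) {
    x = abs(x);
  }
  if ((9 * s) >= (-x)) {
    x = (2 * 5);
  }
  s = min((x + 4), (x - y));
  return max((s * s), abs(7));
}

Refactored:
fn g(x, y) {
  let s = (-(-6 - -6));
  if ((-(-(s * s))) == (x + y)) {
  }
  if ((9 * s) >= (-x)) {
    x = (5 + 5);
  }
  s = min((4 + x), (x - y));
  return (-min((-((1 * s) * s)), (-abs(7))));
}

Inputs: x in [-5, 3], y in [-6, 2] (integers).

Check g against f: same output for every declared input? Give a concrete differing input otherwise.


Not equivalent: x=-2, y=2 separates them (64 vs 16).
f: s=0, then (!((s * s) != (x + y))) is true, then x=2, then ((9 * s) >= (-x)) is true, then x=10, then s=8, then returns 64
g: s=0, then ((-(-(s * s))) == (x + y)) is true, then ((9 * s) >= (-x)) is false, then s=-4, then returns 16
verdict: not equivalent; witness: x=-2, y=2


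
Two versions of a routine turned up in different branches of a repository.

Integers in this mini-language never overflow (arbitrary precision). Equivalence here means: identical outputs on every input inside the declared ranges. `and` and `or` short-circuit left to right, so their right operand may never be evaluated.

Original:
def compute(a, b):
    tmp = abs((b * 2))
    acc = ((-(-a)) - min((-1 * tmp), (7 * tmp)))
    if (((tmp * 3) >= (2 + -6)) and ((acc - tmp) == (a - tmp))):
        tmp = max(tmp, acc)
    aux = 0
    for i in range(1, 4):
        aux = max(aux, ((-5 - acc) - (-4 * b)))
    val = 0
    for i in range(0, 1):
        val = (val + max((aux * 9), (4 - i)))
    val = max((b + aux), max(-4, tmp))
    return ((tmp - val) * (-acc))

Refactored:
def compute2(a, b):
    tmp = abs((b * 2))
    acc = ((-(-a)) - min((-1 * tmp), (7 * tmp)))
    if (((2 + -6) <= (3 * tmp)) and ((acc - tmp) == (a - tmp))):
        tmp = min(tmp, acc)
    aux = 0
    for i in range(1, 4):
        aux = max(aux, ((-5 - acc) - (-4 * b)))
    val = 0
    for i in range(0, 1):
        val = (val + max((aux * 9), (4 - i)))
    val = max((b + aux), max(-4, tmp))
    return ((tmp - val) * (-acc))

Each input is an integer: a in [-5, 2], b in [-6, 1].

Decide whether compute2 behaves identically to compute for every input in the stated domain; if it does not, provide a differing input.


Not equivalent: a=-5, b=0 separates them (0 vs -25).
compute: tmp = 0; acc = -5; (((tmp * 3) >= (2 + -6)) and ((acc - tmp) == (a - tmp))) -> true; tmp = 0; aux = 0; [i=1]; aux = 0; [i=2]; aux = 0; [i=3]; aux = 0; val = 0; [i=0]; val = 4; val = 0; return 0
compute2: tmp = 0; acc = -5; (((2 + -6) <= (3 * tmp)) and ((acc - tmp) == (a - tmp))) -> true; tmp = -5; aux = 0; [i=1]; aux = 0; [i=2]; aux = 0; [i=3]; aux = 0; val = 0; [i=0]; val = 4; val = 0; return -25
verdict: not equivalent; witness: a=-5, b=0


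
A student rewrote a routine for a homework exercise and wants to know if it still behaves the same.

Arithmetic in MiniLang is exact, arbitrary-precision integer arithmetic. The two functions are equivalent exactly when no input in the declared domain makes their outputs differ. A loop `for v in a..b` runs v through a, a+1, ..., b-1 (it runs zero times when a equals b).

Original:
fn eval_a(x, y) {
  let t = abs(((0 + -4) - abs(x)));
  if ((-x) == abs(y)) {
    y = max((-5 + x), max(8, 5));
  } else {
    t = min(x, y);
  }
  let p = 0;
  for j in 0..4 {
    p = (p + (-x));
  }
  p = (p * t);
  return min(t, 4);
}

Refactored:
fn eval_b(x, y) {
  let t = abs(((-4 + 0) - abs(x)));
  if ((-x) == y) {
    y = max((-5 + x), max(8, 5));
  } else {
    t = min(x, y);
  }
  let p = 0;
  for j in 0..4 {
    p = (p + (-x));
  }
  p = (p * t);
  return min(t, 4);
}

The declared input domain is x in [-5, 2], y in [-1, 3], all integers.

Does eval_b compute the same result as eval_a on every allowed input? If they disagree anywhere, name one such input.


There is a counterexample at x=-1, y=-1: 4 on one side, -1 on the other.
eval_a: t := 5 | ((-x) == abs(y)): true | y := 8 | p := 0 | iter j=0: | p := 1 | iter j=1: | p := 2 | iter j=2: | p := 3 | iter j=3: | p := 4 | p := 20 | result 4
eval_b: t := 5 | ((-x) == y): false | t := -1 | p := 0 | iter j=0: | p := 1 | iter j=1: | p := 2 | iter j=2: | p := 3 | iter j=3: | p := 4 | p := -4 | result -1
verdict: not equivalent; witness: x=-1, y=-1


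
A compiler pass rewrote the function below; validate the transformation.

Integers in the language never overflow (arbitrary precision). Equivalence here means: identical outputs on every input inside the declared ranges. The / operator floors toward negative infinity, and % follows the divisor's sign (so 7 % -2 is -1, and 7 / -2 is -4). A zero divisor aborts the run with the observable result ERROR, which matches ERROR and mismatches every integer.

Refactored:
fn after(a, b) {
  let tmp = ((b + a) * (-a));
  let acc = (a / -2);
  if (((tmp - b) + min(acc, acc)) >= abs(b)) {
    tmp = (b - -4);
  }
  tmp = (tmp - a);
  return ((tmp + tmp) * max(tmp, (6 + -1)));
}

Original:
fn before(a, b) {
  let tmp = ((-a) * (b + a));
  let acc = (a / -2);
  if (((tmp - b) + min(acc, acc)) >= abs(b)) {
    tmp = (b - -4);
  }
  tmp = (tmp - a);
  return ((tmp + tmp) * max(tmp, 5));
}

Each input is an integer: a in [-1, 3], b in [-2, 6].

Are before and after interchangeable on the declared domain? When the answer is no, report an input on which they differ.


Comparing the listings, the differences include: constant usage differs, plus arithmetic usage differs.
Spot check at a=1, b=0 — before: tmp becomes -1; next acc becomes -1; next (((tmp - b) + min(acc, acc)) >= abs(b)) evaluates to false; next tmp becomes -2; next final value -20. after: tmp becomes -1; next acc becomes -1; next (((tmp - b) + min(acc, acc)) >= abs(b)) evaluates to false; next tmp becomes -2; next final value -20. Both give -20.
Every one of the 45 inputs gives matching results.
verdict: equivalent


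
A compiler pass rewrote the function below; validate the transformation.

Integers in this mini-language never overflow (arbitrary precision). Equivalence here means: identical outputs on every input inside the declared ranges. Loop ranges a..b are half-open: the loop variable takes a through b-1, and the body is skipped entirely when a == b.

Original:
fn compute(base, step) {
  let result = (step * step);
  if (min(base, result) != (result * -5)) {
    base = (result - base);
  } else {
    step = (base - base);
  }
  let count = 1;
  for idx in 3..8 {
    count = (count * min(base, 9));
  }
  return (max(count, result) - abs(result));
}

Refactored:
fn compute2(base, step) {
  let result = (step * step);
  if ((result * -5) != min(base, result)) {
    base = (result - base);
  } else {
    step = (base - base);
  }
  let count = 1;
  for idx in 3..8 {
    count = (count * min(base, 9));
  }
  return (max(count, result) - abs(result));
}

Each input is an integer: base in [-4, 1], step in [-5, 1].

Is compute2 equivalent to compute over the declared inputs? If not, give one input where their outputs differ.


The two versions differ — the changes include same computation, different form.
Spot check at base=1, step=-3 — compute: result=9, then (min(base, result) != (result * -5)) is true, then base=8, then count=1, then (idx=3), then count=8, then (idx=4), then count=64, then (idx=5), then count=512, then (idx=6), then count=4096, then (idx=7), then count=32768, then returns 32759. compute2: result=9, then ((result * -5) != min(base, result)) is true, then base=8, then count=1, then (idx=3), then count=8, then (idx=4), then count=64, then (idx=5), then count=512, then (idx=6), then count=4096, then (idx=7), then count=32768, then returns 32759. Both give 32759.
An exhaustive pass over the 42 declared inputs shows identical outputs.
verdict: equivalent


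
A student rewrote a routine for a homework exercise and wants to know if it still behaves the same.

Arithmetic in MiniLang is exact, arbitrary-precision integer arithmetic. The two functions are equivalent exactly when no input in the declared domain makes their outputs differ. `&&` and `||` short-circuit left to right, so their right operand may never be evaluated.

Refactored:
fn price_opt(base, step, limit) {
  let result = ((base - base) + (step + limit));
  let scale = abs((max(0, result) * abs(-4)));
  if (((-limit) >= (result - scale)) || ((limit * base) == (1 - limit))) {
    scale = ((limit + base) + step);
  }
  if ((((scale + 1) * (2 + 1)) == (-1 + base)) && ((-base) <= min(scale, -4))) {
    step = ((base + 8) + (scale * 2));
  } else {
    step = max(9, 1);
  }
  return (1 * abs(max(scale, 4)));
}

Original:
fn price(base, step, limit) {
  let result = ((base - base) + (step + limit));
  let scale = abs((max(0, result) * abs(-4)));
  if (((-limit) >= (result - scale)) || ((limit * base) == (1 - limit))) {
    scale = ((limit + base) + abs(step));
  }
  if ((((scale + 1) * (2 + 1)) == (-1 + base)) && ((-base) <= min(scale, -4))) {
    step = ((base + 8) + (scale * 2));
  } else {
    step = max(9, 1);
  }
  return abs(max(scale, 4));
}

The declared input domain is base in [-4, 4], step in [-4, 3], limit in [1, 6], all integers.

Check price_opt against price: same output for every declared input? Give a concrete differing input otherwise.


Take base=-4, step=-4, limit=6.
price: result = 2; scale = 8; (((-limit) >= (result - scale)) || ((limit * base) == (1 - limit))) -> true; scale = 6; ((((scale + 1) * (2 + 1)) == (-1 + base)) && ((-base) <= min(scale, -4))) -> false; step = 9; return 6
price_opt: result = 2; scale = 8; (((-limit) >= (result - scale)) || ((limit * base) == (1 - limit))) -> true; scale = -2; ((((scale + 1) * (2 + 1)) == (-1 + base)) && ((-base) <= min(scale, -4))) -> false; step = 9; return 4
6 != 4, so the rewrite changes behavior.
verdict: not equivalent; witness: base=-4, step=-4, limit=6


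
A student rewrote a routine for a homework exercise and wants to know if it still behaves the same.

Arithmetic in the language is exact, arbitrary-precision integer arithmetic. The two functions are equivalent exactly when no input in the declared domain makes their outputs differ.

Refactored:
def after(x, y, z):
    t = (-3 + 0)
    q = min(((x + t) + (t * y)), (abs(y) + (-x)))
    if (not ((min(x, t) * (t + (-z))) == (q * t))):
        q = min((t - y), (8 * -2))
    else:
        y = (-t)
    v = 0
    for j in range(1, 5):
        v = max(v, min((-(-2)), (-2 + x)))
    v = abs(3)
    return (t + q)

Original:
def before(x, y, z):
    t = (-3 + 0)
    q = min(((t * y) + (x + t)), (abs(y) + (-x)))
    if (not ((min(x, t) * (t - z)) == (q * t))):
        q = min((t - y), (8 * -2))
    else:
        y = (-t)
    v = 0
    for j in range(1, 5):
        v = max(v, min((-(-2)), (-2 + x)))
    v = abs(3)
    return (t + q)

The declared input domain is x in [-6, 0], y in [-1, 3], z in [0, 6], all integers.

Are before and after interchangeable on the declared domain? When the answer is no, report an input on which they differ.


The two versions differ — the changes include arithmetic usage differs.
One worked example (x=-5, y=0, z=5) — before: t becomes -3; next q becomes -8; next (not ((min(x, t) * (t - z)) == (q * t))) evaluates to true; next q becomes -16; next v becomes 0; next at j=1:; next v becomes 0; next at j=2:; next v becomes 0; next at j=3:; next v becomes 0; next at j=4:; next v becomes 0; next v becomes 3; next final value -19; after: t becomes -3; next q becomes -8; next (not ((min(x, t) * (t + (-z))) == (q * t))) evaluates to true; next q becomes -16; next v becomes 0; next at j=1:; next v becomes 0; next at j=2:; next v becomes 0; next at j=3:; next v becomes 0; next at j=4:; next v becomes 0; next v becomes 3; next final value -19; agreement on -19.
Every one of the 245 inputs gives matching results.
verdict: equivalent


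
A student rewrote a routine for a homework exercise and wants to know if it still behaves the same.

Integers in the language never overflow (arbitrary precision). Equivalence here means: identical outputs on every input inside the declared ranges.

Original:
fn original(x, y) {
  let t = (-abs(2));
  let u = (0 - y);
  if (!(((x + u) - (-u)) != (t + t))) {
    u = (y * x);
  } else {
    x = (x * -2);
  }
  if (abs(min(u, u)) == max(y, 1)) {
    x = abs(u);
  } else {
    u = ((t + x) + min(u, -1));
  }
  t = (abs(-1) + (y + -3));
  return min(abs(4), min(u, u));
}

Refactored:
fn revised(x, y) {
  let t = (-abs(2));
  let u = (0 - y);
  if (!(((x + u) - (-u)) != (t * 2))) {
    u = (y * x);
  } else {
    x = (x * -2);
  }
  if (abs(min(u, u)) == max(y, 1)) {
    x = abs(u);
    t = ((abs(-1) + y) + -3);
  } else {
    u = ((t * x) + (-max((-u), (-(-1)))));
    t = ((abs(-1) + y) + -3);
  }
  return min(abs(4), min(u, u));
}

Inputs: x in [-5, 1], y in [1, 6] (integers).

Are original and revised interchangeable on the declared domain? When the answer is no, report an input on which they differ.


x=-2, y=1 yields -6 from original but 2 from revised.
verdict: not equivalent; witness: x=-2, y=1


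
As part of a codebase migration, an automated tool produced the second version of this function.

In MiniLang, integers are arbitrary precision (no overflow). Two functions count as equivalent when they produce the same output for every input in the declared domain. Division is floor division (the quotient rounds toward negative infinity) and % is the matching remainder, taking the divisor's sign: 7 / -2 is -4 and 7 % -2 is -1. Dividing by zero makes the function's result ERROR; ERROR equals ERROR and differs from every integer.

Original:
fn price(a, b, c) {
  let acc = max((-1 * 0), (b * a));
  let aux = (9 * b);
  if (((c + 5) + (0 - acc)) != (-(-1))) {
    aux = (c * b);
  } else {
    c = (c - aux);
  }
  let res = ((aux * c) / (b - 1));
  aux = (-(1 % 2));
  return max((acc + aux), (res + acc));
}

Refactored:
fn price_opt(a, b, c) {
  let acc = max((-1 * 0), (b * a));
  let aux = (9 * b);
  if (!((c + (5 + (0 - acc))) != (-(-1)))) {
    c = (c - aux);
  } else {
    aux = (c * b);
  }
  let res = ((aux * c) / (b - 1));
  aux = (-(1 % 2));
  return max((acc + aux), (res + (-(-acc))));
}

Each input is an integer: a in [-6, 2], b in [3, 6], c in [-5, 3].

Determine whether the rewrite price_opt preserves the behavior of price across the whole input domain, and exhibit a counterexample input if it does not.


The two are interchangeable: boolean connective usage differs, and every declared input agrees.
One worked example (a=-5, b=3, c=1) — price: acc = 0; aux = 27; (((c + 5) + (0 - acc)) != (-(-1))) -> true; aux = 3; res = 1; aux = -1; return 1; price_opt: acc = 0; aux = 27; (!((c + (5 + (0 - acc))) != (-(-1)))) -> false; aux = 3; res = 1; aux = -1; return 1; agreement on 1.
Checked all 324 inputs in the declared domain: the outputs agree on every one.
verdict: equivalent


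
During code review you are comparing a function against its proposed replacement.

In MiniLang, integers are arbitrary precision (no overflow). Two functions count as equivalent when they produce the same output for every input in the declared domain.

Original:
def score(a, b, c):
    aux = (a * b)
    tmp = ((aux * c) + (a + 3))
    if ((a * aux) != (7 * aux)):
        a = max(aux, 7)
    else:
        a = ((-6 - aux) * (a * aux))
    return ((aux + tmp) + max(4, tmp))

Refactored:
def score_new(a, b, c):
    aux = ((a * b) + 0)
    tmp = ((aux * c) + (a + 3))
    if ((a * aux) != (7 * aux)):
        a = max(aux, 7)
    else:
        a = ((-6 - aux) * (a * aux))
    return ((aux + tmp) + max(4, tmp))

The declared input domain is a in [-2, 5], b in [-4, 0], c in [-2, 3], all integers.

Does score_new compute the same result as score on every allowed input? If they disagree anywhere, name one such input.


The two versions differ — the changes include constant usage differs, arithmetic usage differs.
One worked example (a=1, b=-2, c=1) — score: aux=-2, then tmp=2, then ((a * aux) != (7 * aux)) is true, then a=7, then returns 4; score_new: aux=-2, then tmp=2, then ((a * aux) != (7 * aux)) is true, then a=7, then returns 4; agreement on 4.
An exhaustive pass over the 240 declared inputs shows identical outputs.
verdict: equivalent


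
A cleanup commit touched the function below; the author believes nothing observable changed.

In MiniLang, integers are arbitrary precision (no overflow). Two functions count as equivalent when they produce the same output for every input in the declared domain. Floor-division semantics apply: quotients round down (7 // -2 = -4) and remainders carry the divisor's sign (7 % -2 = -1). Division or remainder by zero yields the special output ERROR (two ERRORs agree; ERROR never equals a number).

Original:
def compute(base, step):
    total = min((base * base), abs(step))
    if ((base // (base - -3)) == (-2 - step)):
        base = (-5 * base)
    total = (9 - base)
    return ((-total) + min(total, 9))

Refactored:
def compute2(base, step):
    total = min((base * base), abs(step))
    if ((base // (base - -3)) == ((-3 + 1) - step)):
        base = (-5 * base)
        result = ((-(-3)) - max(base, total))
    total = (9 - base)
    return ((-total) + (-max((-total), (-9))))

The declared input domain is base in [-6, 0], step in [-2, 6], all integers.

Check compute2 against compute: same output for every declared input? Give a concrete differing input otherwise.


The two are interchangeable: local variable names differ, plus arithmetic usage differs, plus statement counts differ, plus constant usage differs, plus min/max/abs usage differs, and every declared input agrees.
Spot check at base=-5, step=4 — compute: total := 4 | ((base // (base - -3)) == (-2 - step)): false | total := 14 | result -5. compute2: total := 4 | ((base // (base - -3)) == ((-3 + 1) - step)): false | total := 14 | result -5. Both give -5.
Checked all 63 inputs in the declared domain: the outputs agree on every one.
verdict: equivalent


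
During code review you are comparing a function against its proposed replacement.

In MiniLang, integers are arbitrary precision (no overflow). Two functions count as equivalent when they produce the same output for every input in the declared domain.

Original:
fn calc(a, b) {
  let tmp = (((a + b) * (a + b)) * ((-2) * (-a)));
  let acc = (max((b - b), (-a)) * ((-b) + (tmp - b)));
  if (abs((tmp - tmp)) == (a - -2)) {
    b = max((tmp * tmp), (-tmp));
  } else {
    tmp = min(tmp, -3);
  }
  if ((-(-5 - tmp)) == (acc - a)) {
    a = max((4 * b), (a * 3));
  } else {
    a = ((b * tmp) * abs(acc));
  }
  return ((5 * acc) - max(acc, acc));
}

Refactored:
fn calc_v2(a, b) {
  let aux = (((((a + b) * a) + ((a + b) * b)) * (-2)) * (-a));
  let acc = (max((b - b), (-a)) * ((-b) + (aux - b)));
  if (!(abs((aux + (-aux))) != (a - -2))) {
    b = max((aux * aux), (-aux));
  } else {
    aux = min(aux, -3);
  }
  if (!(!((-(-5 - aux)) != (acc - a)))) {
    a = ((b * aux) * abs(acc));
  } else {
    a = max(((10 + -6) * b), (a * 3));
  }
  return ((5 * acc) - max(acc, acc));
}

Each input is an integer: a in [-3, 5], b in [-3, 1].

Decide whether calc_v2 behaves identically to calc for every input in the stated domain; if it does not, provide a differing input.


Behavior is preserved: although comparison usage differs; arithmetic usage differs; local variable names differ; constant usage differs; boolean connective usage differs, the outputs never diverge.
Tracing a=2, b=0: calc: tmp = 16; acc = 0; (abs((tmp - tmp)) == (a - -2)) -> false; tmp = -3; ((-(-5 - tmp)) == (acc - a)) -> false; a = 0; return 0 | calc_v2: aux = 16; acc = 0; (!(abs((aux + (-aux))) != (a - -2))) -> false; aux = -3; (!(!((-(-5 - aux)) != (acc - a)))) -> true; a = 0; return 0 — matching result 0.
Every one of the 45 inputs gives matching results.
verdict: equivalent


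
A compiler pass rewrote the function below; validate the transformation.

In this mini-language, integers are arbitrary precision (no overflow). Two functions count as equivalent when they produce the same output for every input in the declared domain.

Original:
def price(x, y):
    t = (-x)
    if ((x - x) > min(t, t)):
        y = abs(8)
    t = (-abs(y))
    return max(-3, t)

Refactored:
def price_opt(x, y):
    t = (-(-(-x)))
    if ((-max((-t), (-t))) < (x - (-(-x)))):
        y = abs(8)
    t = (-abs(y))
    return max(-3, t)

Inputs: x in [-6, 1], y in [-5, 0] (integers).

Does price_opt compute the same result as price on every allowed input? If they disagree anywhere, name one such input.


Side by side, the visible changes include: min/max/abs usage differs; also comparison usage differs.
As a probe, take x=-4, y=-5: price runs t becomes 4; next ((x - x) > min(t, t)) evaluates to false; next t becomes -5; next final value -3; price_opt runs t becomes 4; next ((-max((-t), (-t))) < (x - (-(-x)))) evaluates to false; next t becomes -5; next final value -3; both end at -3.
Every one of the 48 inputs gives matching results.
verdict: equivalent


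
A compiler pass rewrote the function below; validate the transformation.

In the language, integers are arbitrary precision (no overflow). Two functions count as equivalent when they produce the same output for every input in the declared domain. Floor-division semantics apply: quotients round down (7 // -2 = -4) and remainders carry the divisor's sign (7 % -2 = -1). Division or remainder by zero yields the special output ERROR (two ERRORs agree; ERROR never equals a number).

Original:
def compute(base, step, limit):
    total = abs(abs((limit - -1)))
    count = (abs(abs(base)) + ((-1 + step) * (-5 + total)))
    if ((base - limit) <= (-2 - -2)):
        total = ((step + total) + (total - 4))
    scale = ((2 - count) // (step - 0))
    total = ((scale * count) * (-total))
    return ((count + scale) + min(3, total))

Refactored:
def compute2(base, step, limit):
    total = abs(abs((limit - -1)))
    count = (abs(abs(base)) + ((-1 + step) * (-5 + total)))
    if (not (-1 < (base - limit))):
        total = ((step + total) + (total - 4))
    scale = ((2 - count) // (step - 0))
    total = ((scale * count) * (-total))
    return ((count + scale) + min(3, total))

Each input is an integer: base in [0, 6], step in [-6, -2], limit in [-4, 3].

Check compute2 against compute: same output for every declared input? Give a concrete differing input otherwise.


There is a counterexample at base=0, step=-6, limit=0: 35 on one side, -80 on the other.
compute: total := 1 | count := 28 | ((base - limit) <= (-2 - -2)): true | total := -8 | scale := 4 | total := 896 | result 35
compute2: total := 1 | count := 28 | (not (-1 < (base - limit))): false | scale := 4 | total := -112 | result -80
verdict: not equivalent; witness: base=0, step=-6, limit=0


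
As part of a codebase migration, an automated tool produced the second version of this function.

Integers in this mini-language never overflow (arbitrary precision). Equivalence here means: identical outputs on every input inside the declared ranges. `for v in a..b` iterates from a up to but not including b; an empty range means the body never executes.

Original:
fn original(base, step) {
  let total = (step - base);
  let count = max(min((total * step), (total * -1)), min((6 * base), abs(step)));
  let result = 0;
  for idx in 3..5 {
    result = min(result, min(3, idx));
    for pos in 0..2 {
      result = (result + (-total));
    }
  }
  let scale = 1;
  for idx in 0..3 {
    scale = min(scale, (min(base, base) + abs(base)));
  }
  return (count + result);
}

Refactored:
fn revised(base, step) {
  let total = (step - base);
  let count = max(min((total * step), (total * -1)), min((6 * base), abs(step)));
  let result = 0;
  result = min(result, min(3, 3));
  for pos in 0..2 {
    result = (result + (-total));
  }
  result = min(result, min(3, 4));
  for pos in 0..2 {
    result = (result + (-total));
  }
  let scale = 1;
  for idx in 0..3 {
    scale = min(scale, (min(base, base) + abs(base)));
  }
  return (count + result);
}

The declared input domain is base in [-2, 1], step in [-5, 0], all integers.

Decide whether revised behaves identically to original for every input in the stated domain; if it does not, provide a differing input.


Reading the diff, among the changes: constant usage differs; also statement counts differ; also arithmetic usage differs; also min/max/abs usage differs.
One worked example (base=0, step=-1) — original: total=-1, then count=1, then result=0, then (idx=3), then result=0, then (pos=0), then result=1, then (pos=1), then result=2, then (idx=4), then result=2, then (pos=0), then result=3, then (pos=1), then result=4, then scale=1, then (idx=0), then scale=0, then (idx=1), then scale=0, then (idx=2), then scale=0, then returns 5; revised: total=-1, then count=1, then result=0, then result=0, then (pos=0), then result=1, then (pos=1), then result=2, then result=2, then (pos=0), then result=3, then (pos=1), then result=4, then scale=1, then (idx=0), then scale=0, then (idx=1), then scale=0, then (idx=2), then scale=0, then returns 5; agreement on 5.
Sweeping the whole domain (24 inputs) finds no disagreement.
verdict: equivalent


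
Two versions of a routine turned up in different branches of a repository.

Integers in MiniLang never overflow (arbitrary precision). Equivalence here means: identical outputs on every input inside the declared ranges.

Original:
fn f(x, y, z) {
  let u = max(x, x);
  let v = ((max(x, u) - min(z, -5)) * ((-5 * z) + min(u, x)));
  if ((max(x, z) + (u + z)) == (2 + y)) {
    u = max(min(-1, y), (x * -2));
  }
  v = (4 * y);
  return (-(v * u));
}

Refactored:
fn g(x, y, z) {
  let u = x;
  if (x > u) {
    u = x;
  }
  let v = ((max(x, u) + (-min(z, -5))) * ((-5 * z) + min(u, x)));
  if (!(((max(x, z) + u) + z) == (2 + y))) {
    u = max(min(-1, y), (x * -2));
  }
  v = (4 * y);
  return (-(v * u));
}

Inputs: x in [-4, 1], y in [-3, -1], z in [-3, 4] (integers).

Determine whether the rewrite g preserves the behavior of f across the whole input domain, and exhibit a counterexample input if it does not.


Evaluate both at x=-4, y=-3, z=-3.
f: u = -4; v = 11; ((max(x, z) + (u + z)) == (2 + y)) -> false; v = -12; return -48
g: u = -4; (x > u) -> false; v = 11; (!(((max(x, z) + u) + z) == (2 + y))) -> true; u = 8; v = -12; return 96
-48 against 96: the behavior changed.
verdict: not equivalent; witness: x=-4, y=-3, z=-3


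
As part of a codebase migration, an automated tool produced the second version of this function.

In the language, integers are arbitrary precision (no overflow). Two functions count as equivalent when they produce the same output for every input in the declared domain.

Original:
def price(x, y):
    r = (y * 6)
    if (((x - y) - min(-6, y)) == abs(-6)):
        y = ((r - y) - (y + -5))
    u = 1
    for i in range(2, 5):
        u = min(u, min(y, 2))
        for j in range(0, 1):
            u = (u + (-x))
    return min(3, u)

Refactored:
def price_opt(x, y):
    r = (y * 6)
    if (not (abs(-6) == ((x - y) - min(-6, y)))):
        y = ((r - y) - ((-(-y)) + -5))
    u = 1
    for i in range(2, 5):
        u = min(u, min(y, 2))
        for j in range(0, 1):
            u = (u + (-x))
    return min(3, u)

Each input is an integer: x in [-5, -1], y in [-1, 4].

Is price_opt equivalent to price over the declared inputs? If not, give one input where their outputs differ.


There is a counterexample at x=-3, y=-1: 2 on one side, 3 on the other.
price: r becomes -6; next (((x - y) - min(-6, y)) == abs(-6)) evaluates to false; next u becomes 1; next at i=2:; next u becomes -1; next at j=0:; next u becomes 2; next at i=3:; next u becomes -1; next at j=0:; next u becomes 2; next at i=4:; next u becomes -1; next at j=0:; next u becomes 2; next final value 2
price_opt: r becomes -6; next (not (abs(-6) == ((x - y) - min(-6, y)))) evaluates to true; next y becomes 1; next u becomes 1; next at i=2:; next u becomes 1; next at j=0:; next u becomes 4; next at i=3:; next u becomes 1; next at j=0:; next u becomes 4; next at i=4:; next u becomes 1; next at j=0:; next u becomes 4; next final value 3
verdict: not equivalent; witness: x=-3, y=-1


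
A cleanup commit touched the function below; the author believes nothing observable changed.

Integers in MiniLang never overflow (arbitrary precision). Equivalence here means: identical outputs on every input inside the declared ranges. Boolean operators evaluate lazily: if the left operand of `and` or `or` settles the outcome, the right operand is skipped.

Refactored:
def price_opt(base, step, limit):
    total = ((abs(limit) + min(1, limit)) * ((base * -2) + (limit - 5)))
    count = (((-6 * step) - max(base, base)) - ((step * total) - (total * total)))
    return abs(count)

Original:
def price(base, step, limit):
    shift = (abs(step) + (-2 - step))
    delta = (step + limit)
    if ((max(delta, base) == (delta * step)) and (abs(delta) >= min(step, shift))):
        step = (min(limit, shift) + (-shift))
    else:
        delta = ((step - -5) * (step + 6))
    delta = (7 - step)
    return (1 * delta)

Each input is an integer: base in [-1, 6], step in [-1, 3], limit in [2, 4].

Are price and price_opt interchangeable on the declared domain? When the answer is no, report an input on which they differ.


Not equivalent: base=-1, step=-1, limit=2 separates them (8 vs 13).
price: shift=0, then delta=1, then ((max(delta, base) == (delta * step)) and (abs(delta) >= min(step, shift))) is false, then delta=20, then delta=8, then returns 8
price_opt: total=-3, then count=13, then returns 13
verdict: not equivalent; witness: base=-1, step=-1, limit=2


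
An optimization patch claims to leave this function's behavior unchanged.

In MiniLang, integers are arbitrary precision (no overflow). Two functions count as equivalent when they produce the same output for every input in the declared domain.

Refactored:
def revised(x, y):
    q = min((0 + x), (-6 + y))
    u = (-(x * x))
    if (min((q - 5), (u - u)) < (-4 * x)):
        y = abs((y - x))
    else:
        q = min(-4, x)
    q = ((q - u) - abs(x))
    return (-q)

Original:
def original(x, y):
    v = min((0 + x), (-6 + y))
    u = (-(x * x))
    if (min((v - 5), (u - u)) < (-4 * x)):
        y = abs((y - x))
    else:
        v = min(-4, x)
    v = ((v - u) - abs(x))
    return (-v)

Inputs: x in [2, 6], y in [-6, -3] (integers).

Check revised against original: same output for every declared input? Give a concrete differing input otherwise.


Although local variable names differ, 20/20 inputs agree.
verdict: equivalent


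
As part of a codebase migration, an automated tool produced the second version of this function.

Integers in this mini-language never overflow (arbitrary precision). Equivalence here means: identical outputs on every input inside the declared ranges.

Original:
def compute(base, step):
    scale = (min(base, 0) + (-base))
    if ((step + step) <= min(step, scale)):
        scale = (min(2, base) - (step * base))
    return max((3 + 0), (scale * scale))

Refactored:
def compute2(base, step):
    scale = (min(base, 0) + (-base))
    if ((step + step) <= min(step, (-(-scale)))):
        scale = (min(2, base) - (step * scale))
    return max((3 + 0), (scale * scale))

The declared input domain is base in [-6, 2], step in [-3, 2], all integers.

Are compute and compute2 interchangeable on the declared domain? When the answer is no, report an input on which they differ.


On input base=-6, step=-3, compute returns 576 while compute2 returns 36.
verdict: not equivalent; witness: base=-6, step=-3
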